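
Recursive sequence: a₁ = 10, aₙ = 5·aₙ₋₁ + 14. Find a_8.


Computing step by step:
a_1 = 10
a_2 = 64
a_3 = 334
a_4 = 1684
a_5 = 8434
a_6 = 42184
a_7 = 210934
a_8 = 1054684


a_8 = 1054684


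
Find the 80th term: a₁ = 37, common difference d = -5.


aₙ = a₁ + (n-1)d
= 37 + (80-1)×-5
= 37 - 395
= -358

a_80 = -358


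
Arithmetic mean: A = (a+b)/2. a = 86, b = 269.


AM = (86 + 269)/2 = 355/2 = 177.5

AM = 177.5


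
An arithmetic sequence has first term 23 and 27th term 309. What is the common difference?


d = (aₙ - a₁)/(n-1)
= (309 - 23)/(27-1)
= 286/26 = 11

d = 11


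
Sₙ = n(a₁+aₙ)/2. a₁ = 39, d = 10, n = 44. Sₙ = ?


aₙ = 39 + (44-1)×10 = 469
Sₙ = n(a₁+aₙ)/2 = 44×(39+469)/2
= 44×508/2 = 11176

S_44 = 11176


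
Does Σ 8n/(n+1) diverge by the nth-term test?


lim(n→∞) 8n/(n+1) = 8/1 = 8  (divide numerator and denominator by n)
lim aₙ = 8 ≠ 0 → series DIVERGES

Diverges (lim aₙ = 8 ≠ 0)


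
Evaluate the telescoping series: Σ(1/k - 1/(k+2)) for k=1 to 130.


Telescoping with gap 2: two head and two tail terms survive.
= (1 + 1/2) - (1/131 + 1/132)
= 3/2 - 1/131 - 1/132 = 25675/17292

Sum = 25675/17292


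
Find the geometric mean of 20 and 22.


GM = √(20×22) = √440 = 20.9762

GM = 20.9762


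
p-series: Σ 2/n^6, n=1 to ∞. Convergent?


p-series test: Σ c/n^p converges if p > 1, diverges if p ≤ 1 (constant c > 0 doesn't affect convergence).
p = 6
6 > 1 → CONVERGES

Converges (p = 6 > 1)


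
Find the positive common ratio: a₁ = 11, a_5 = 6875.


r^(n-1) = aₙ/a₁
r^4 = 6875/11 = 625
r = 625^(1/4)
= ±5; taking r > 0 gives r = 5

r = 5


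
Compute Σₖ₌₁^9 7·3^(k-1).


Sₙ = 7×(3^9 - 1)/(3 - 1)
= 7×(19683 - 1)/2
= 7×19682/2
= 68887

S_9 = 68887


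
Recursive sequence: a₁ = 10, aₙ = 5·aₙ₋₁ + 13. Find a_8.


Computing step by step:
a_1 = 10
a_2 = 63
a_3 = 328
a_4 = 1653
a_5 = 8278
a_6 = 41403
a_7 = 207028
a_8 = 1035153


a_8 = 1035153


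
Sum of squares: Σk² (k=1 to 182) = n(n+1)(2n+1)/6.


n = 182
n(n+1)(2n+1)/6 = 182×183×365/6
= 12156690/6 = 2026115

Σk² = 2026115


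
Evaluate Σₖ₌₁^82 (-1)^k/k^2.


S = -1 + 1/4 - 1/9 + 1/16 - 1/25 + 1/36 - 1/49 + 1/64 ± ...
= -0.8224
(Full series converges to -π²/12 ≈ -0.8225)

S_82 = -0.8224


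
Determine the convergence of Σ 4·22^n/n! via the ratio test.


aₙ = 4·22^n/n!
a_{n+1}/aₙ = 22^(n+1)/(n+1)! × n!/22^n  (constant 4 cancels)
= 22/(n+1)
L = lim(n→∞) 22/(n+1) = 0
L < 1 → series CONVERGES

Converges (ratio test: L = 0 < 1)


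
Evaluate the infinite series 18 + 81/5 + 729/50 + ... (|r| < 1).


S∞ = a₁/(1-r) = 18/(1 - 9/10)
= 18/(1/10)
= 180

S∞ = 180


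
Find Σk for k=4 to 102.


Σₖ₌4^102 k = Σₖ₌₁^102 k − Σₖ₌₁^3 k
= 102·103/2 − 3·4/2
= 5253 − 6 = 5247

Σk = 5247


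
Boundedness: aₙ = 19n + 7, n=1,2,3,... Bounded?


aₙ = 19n + 7 → as n→∞, aₙ→∞
No finite upper bound exists
The sequence is UNBOUNDED

Unbounded (aₙ → ∞ as n → ∞)


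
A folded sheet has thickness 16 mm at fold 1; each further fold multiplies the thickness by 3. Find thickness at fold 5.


aₙ = a₁·r^(n-1)
= 16×3^4
= 16×81
= 1296

a_5 = 1296


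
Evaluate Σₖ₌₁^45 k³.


n(n+1)/2 = 45×46/2 = 1035
Σk³ = 1035² = 1071225

Σk³ = 1071225


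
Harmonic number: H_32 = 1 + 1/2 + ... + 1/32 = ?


H_32 = 1/1 + 1/2 + 1/3 + ... + 1/32
= 586061125622639/144403552893600
≈ 4.0585

H_32 = 586061125622639/144403552893600 ≈ 4.0585


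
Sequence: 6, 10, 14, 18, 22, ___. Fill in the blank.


Pattern: arithmetic (d=4)
Terms: 6, 10, 14, 18, 22
Next term = 26

Next term = 26


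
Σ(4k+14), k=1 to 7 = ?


Σ(4k+14) = 4·Σk + 14·n
= 4·28 + 14·7
= 112 + 98 = 210

Σ = 210


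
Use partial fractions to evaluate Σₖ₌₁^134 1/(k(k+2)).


1/(k(k+2)) = (1/2)·(1/k - 1/(k+2)) (partial fractions)
Telescoping: Σ = (1/2)·(1 + 1/2 - 1/135 - 1/136) = 27269/36720

Sum = 27269/36720


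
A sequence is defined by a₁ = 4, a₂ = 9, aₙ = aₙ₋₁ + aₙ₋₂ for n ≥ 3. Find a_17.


Computing iteratively: 4, 9, 13, 22, 35, 57, 92, 149, 241, 390, 631, 1021, ...
a_17 = 11323

a_17 = 11323


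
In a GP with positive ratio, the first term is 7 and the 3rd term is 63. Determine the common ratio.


r^(n-1) = aₙ/a₁
r^2 = 63/7 = 9
r = 9^(1/2)
= ±3; taking r > 0 gives r = 3

r = 3


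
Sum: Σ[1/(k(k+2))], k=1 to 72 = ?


1/(k(k+2)) = (1/2)·(1/k - 1/(k+2)) (partial fractions)
Telescoping: Σ = (1/2)·(1 + 1/2 - 1/73 - 1/74) = 1989/2701

Sum = 1989/2701


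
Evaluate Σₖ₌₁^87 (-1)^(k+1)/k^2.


S = 1 - 1/4 + 1/9 - 1/16 + 1/25 - 1/36 + 1/49 - 1/64 ± ...
= 0.8225
(Full series converges to +π²/12 ≈ +0.8225)

S_87 = 0.8225


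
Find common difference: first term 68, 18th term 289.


d = (aₙ - a₁)/(n-1)
= (289 - 68)/(18-1)
= 221/17 = 13

d = 13


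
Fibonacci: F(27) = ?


Fibonacci sequence: 1, 1, 2, 3, 5, 8, 13, 21, 34, 55, 89, ...
F(27) = 196418

F(27) = 196418


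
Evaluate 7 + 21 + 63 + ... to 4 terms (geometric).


Sₙ = 7×(3^4 - 1)/(3 - 1)
= 7×(81 - 1)/2
= 7×80/2
= 280

S_4 = 280


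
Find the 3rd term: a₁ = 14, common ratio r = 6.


aₙ = a₁·r^(n-1)
= 14×6^2
= 14×36
= 504

a_3 = 504


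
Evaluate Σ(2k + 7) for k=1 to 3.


Σ(2k+7) = 2·Σk + 7·n
= 2·6 + 7·3
= 12 + 21 = 33

Σ = 33


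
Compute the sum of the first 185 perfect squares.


n = 185
n(n+1)(2n+1)/6 = 185×186×371/6
= 12766110/6 = 2127685

Σk² = 2127685


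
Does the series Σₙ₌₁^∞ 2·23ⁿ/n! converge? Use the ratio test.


aₙ = 2·23^n/n!
a_{n+1}/aₙ = 23^(n+1)/(n+1)! × n!/23^n  (constant 2 cancels)
= 23/(n+1)
L = lim(n→∞) 23/(n+1) = 0
L < 1 → series CONVERGES

Converges (ratio test: L = 0 < 1)


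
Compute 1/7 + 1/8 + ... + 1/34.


Σₖ₌7^34 1/k = 1/7 + 1/8 + 1/9 + ... + 1/34
= 21899586326629/13127595717600
≈ 1.6682

Sum = 21899586326629/13127595717600 ≈ 1.6682


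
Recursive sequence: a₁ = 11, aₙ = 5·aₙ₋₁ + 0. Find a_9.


Computing step by step:
a_1 = 11
a_2 = 55
a_3 = 275
a_4 = 1375
a_5 = 6875
a_6 = 34375
a_7 = 171875
a_8 = 859375
a_9 = 4296875


a_9 = 4296875


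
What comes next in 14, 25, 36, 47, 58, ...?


Pattern: arithmetic (d=11)
Terms: 14, 25, 36, 47, 58
Next term = 69

Next term = 69


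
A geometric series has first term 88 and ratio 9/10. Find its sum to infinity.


S∞ = a₁/(1-r) = 88/(1 - 9/10)
= 88/(1/10)
= 880

S∞ = 880


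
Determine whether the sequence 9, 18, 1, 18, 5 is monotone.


Differences: 9, -17, 17, -13
Difference at position 1 is +9 (> 0) but position 2 is -17 (< 0) — sequence both rises and falls
→ NOT monotonic

Not monotonic


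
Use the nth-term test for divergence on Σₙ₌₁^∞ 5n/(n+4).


lim(n→∞) 5n/(n+4) = 5/1 = 5  (divide numerator and denominator by n)
lim aₙ = 5 ≠ 0 → series DIVERGES

Diverges (lim aₙ = 5 ≠ 0)


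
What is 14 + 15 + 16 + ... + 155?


Σₖ₌14^155 k = Σₖ₌₁^155 k − Σₖ₌₁^13 k
= 155·156/2 − 13·14/2
= 12090 − 91 = 11999

Σk = 11999


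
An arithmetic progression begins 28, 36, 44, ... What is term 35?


aₙ = a₁ + (n-1)d
= 28 + (35-1)×8
= 28 + 272
= 300

a_35 = 300


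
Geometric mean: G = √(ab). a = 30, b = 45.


GM = √(30×45) = √1350 = 36.7423

GM = 36.7423


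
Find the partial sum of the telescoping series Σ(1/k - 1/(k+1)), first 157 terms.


Telescoping: adjacent terms cancel.
= 1/1 - 1/158
= 1 - 1/158 = 157/158

Sum = 157/158


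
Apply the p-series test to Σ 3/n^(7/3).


p-series test: Σ c/n^p converges if p > 1, diverges if p ≤ 1 (constant c > 0 doesn't affect convergence).
p = 7/3
7/3 > 1 → CONVERGES

Converges (p = 7/3 > 1)


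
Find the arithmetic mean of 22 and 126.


AM = (22 + 126)/2 = 148/2 = 74

AM = 74


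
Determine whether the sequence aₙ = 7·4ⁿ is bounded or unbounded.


aₙ = 7·4ⁿ → as n→∞, aₙ→∞ (since base 4 > 1)
No finite upper bound exists
The sequence is UNBOUNDED

Unbounded (aₙ → ∞ as n → ∞)


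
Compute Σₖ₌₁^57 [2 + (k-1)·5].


aₙ = 2 + (57-1)×5 = 282
Sₙ = n(a₁+aₙ)/2 = 57×(2+282)/2
= 57×284/2 = 8094

S_57 = 8094


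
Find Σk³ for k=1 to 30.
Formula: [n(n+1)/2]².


n(n+1)/2 = 30×31/2 = 465
Σk³ = 465² = 216225

Σk³ = 216225


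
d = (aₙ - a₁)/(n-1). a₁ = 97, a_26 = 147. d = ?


d = (aₙ - a₁)/(n-1)
= (147 - 97)/(26-1)
= 50/25 = 2

d = 2


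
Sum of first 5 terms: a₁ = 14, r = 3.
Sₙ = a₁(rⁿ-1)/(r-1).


Sₙ = 14×(3^5 - 1)/(3 - 1)
= 14×(243 - 1)/2
= 14×242/2
= 1694

S_5 = 1694


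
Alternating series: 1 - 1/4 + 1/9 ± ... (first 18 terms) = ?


S = 1 - 1/4 + 1/9 - 1/16 + 1/25 - 1/36 + 1/49 - 1/64 ± ...
= 0.821
(Full series converges to +π²/12 ≈ +0.8225)

S_18 = 0.821


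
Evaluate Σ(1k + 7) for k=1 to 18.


Σ(1k+7) = 1·Σk + 7·n
= 1·171 + 7·18
= 171 + 126 = 297

Σ = 297


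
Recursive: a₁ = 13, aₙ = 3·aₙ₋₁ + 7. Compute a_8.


Computing step by step:
a_1 = 13
a_2 = 46
a_3 = 145
a_4 = 442
a_5 = 1333
a_6 = 4006
a_7 = 12025
a_8 = 36082


a_8 = 36082


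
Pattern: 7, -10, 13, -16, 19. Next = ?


Pattern: alternating sign, magnitude arithmetic (d=3)
Terms: 7, -10, 13, -16, 19
Next term = -22

Next term = -22


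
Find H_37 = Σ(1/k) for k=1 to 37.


H_37 = 1/1 + 1/2 + 1/3 + ... + 1/37
= 2040798836801833/485721041551200
≈ 4.2016

H_37 = 2040798836801833/485721041551200 ≈ 4.2016


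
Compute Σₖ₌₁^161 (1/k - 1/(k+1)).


Telescoping: adjacent terms cancel.
= 1/1 - 1/162
= 1 - 1/162 = 161/162

Sum = 161/162


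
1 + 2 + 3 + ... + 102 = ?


n(n+1)/2 = 102×103/2 = 10506/2 = 5253

Σk = 5253


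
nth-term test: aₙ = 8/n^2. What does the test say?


lim(n→∞) 8/n^2 = 0
lim aₙ = 0 → nth-term test is INCONCLUSIVE
(Need other tests; this is actually a convergent p-series with p=2 > 1)

Inconclusive (lim aₙ = 0; need another test)


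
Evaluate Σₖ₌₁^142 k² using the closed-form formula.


n = 142
n(n+1)(2n+1)/6 = 142×143×285/6
= 5787210/6 = 964535

Σk² = 964535


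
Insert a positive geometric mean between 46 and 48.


GM = √(46×48) = √2208 = 46.9894

GM = 46.9894


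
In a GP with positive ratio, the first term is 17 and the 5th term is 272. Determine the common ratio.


r^(n-1) = aₙ/a₁
r^4 = 272/17 = 16
r = 16^(1/4)
= ±2; taking r > 0 gives r = 2

r = 2


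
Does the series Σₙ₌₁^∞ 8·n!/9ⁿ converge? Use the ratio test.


aₙ = 8·n!/9^n
a_{n+1}/aₙ = (n+1)!/9^(n+1) × 9^n/n!  (constant 8 cancels)
= (n+1)/9
L = lim(n→∞) (n+1)/9 = ∞
L > 1 → series DIVERGES

Diverges (ratio test: L = ∞ > 1)


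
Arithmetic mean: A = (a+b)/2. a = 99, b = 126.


AM = (99 + 126)/2 = 225/2 = 112.5

AM = 112.5


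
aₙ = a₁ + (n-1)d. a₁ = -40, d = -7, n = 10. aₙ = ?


aₙ = a₁ + (n-1)d
= -40 + (10-1)×-7
= -40 - 63
= -103

a_10 = -103


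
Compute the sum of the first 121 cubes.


n(n+1)/2 = 121×122/2 = 7381
Σk³ = 7381² = 54479161

Σk³ = 54479161


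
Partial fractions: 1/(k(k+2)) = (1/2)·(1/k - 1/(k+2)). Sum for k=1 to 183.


1/(k(k+2)) = (1/2)·(1/k - 1/(k+2)) (partial fractions)
Telescoping: Σ = (1/2)·(1 + 1/2 - 1/184 - 1/185) = 50691/68080

Sum = 50691/68080


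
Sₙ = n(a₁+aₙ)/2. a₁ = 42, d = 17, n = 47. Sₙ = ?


aₙ = 42 + (47-1)×17 = 824
Sₙ = n(a₁+aₙ)/2 = 47×(42+824)/2
= 47×866/2 = 20351

S_47 = 20351


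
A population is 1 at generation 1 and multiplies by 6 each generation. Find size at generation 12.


aₙ = a₁·r^(n-1)
= 1×6^11
= 1×362797056
= 362797056

a_12 = 362797056


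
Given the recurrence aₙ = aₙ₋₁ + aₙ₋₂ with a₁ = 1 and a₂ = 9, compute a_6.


Computing iteratively: 1, 9, 10, 19, 29, 48
a_6 = 48

a_6 = 48


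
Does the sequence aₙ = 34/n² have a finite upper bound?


a₁ = 34, a₂ = 34/4, a₃ = 34/9, ...
0 < aₙ ≤ 34 for all n ≥ 1
The sequence IS bounded

Bounded (0 < aₙ ≤ 34)


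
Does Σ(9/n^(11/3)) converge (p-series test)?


p-series test: Σ c/n^p converges if p > 1, diverges if p ≤ 1 (constant c > 0 doesn't affect convergence).
p = 11/3
11/3 > 1 → CONVERGES

Converges (p = 11/3 > 1)


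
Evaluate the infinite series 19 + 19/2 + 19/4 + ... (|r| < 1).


S∞ = a₁/(1-r) = 19/(1 - 1/2)
= 19/(1/2)
= 38

S∞ = 38


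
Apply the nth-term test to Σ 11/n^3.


lim(n→∞) 11/n^3 = 0
lim aₙ = 0 → nth-term test is INCONCLUSIVE
(Need other tests; this is actually a convergent p-series with p=3 > 1)

Inconclusive (lim aₙ = 0; need another test)


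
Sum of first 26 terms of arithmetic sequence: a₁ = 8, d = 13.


aₙ = 8 + (26-1)×13 = 333
Sₙ = n(a₁+aₙ)/2 = 26×(8+333)/2
= 26×341/2 = 4433

S_26 = 4433


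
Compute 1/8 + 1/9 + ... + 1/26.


Σₖ₌8^26 1/k = 1/8 + 1/9 + 1/10 + ... + 1/26
= 11257824607/8923714800
≈ 1.2616

Sum = 11257824607/8923714800 ≈ 1.2616


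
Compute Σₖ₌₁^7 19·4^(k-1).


Sₙ = 19×(4^7 - 1)/(4 - 1)
= 19×(16384 - 1)/3
= 19×16383/3
= 103759

S_7 = 103759


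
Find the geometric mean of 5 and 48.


GM = √(5×48) = √240 = 15.4919

GM = 15.4919


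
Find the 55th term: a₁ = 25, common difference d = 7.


aₙ = a₁ + (n-1)d
= 25 + (55-1)×7
= 25 + 378
= 403

a_55 = 403


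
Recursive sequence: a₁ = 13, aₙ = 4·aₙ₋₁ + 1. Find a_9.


Computing step by step:
a_1 = 13
a_2 = 53
a_3 = 213
a_4 = 853
a_5 = 3413
a_6 = 13653
a_7 = 54613
a_8 = 218453
a_9 = 873813


a_9 = 873813


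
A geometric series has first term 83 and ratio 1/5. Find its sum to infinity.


S∞ = a₁/(1-r) = 83/(1 - 1/5)
= 83/(4/5)
= 415/4

S∞ = 415/4


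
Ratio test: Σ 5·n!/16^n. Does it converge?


aₙ = 5·n!/16^n
a_{n+1}/aₙ = (n+1)!/16^(n+1) × 16^n/n!  (constant 5 cancels)
= (n+1)/16
L = lim(n→∞) (n+1)/16 = ∞
L > 1 → series DIVERGES

Diverges (ratio test: L = ∞ > 1)


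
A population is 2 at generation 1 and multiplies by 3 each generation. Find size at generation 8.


aₙ = a₁·r^(n-1)
= 2×3^7
= 2×2187
= 4374

a_8 = 4374


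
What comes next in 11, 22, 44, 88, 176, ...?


Pattern: geometric (r=2)
Terms: 11, 22, 44, 88, 176
Next term = 352

Next term = 352


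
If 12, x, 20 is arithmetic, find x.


AM = (12 + 20)/2 = 32/2 = 16

AM = 16


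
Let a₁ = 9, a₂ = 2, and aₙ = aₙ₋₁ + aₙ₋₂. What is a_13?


Computing iteratively: 9, 2, 11, 13, 24, 37, 61, 98, 159, 257, 416, 673, ...
a_13 = 1089

a_13 = 1089


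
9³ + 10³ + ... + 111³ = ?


Σₖ₌9^111 k³ = [111·112/2]² − [8·9/2]²
= 38638656 − 1296 = 38637360

Σk³ = 38637360


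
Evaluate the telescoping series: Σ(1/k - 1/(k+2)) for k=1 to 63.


Telescoping with gap 2: two head and two tail terms survive.
= (1 + 1/2) - (1/64 + 1/65)
= 3/2 - 1/64 - 1/65 = 6111/4160

Sum = 6111/4160


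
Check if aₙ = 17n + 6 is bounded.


aₙ = 17n + 6 → as n→∞, aₙ→∞
No finite upper bound exists
The sequence is UNBOUNDED

Unbounded (aₙ → ∞ as n → ∞)


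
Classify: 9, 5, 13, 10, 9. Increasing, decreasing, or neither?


Differences: -4, 8, -3, -1
Difference at position 2 is +8 (> 0) but position 1 is -4 (< 0) — sequence both rises and falls
→ NOT monotonic

Not monotonic


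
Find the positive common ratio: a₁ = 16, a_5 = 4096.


r^(n-1) = aₙ/a₁
r^4 = 4096/16 = 256
r = 256^(1/4)
= ±4; taking r > 0 gives r = 4

r = 4


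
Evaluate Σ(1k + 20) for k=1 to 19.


Σ(1k+20) = 1·Σk + 20·n
= 1·190 + 20·19
= 190 + 380 = 570

Σ = 570


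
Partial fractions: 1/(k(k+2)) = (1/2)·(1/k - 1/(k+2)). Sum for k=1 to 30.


1/(k(k+2)) = (1/2)·(1/k - 1/(k+2)) (partial fractions)
Telescoping: Σ = (1/2)·(1 + 1/2 - 1/31 - 1/32) = 1425/1984

Sum = 1425/1984


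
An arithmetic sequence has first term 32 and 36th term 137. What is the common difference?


d = (aₙ - a₁)/(n-1)
= (137 - 32)/(36-1)
= 105/35 = 3

d = 3


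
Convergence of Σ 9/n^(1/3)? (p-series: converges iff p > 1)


p-series test: Σ c/n^p converges if p > 1, diverges if p ≤ 1 (constant c > 0 doesn't affect convergence).
p = 1/3
1/3 ≤ 1 → DIVERGES

Diverges (p = 1/3 ≤ 1)


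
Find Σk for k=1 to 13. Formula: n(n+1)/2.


n(n+1)/2 = 13×14/2 = 182/2 = 91

Σk = 91


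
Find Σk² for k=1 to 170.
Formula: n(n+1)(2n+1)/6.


n = 170
n(n+1)(2n+1)/6 = 170×171×341/6
= 9912870/6 = 1652145

Σk² = 1652145


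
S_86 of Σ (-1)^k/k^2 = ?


S = -1 + 1/4 - 1/9 + 1/16 - 1/25 + 1/36 - 1/49 + 1/64 ± ...
= -0.8224
(Full series converges to -π²/12 ≈ -0.8225)

S_86 = -0.8224


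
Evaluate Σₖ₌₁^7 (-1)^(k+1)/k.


S = 1 - 1/2 + 1/3 - 1/4 + 1/5 - 1/6 + 1/7
= 0.7595
(Full series converges to +ln(2) ≈ +0.6931)

S_7 = 0.7595


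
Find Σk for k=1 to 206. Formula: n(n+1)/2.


n(n+1)/2 = 206×207/2 = 42642/2 = 21321

Σk = 21321


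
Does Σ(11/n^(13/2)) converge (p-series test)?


p-series test: Σ c/n^p converges if p > 1, diverges if p ≤ 1 (constant c > 0 doesn't affect convergence).
p = 13/2
13/2 > 1 → CONVERGES

Converges (p = 13/2 > 1)


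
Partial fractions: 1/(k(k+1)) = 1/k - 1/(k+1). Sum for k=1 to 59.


1/(k(k+1)) = 1/k - 1/(k+1) (partial fractions)
Telescoping: Σ = 1 - 1/60 = 59/60

Sum = 59/60


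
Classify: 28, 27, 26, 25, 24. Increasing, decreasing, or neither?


Differences: -1, -1, -1, -1
All differences < 0 → strictly DECREASING

Monotonically decreasing


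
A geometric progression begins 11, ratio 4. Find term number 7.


aₙ = a₁·r^(n-1)
= 11×4^6
= 11×4096
= 45056

a_7 = 45056


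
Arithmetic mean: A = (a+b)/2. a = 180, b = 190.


AM = (180 + 190)/2 = 370/2 = 185

AM = 185


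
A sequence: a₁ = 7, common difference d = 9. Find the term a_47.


aₙ = a₁ + (n-1)d
= 7 + (47-1)×9
= 7 + 414
= 421

a_47 = 421


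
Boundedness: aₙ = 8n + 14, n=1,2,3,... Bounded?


aₙ = 8n + 14 → as n→∞, aₙ→∞
No finite upper bound exists
The sequence is UNBOUNDED

Unbounded (aₙ → ∞ as n → ∞)


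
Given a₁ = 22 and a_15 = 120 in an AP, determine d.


d = (aₙ - a₁)/(n-1)
= (120 - 22)/(15-1)
= 98/14 = 7

d = 7


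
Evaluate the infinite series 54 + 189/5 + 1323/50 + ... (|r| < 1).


S∞ = a₁/(1-r) = 54/(1 - 7/10)
= 54/(3/10)
= 180

S∞ = 180


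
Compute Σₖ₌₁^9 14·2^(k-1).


Sₙ = 14×(2^9 - 1)/(2 - 1)
= 14×(512 - 1)/1
= 14×511/1
= 7154

S_9 = 7154


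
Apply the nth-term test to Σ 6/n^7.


lim(n→∞) 6/n^7 = 0
lim aₙ = 0 → nth-term test is INCONCLUSIVE
(Need other tests; this is actually a convergent p-series with p=7 > 1)

Inconclusive (lim aₙ = 0; need another test)


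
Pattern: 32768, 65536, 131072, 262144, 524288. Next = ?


Pattern: powers of 2: 2ⁿ
Terms: 32768, 65536, 131072, 262144, 524288
Next term = 1048576

Next term = 1048576


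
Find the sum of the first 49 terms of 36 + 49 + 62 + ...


aₙ = 36 + (49-1)×13 = 660
Sₙ = n(a₁+aₙ)/2 = 49×(36+660)/2
= 49×696/2 = 17052

S_49 = 17052


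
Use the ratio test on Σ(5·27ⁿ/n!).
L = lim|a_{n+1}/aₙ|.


aₙ = 5·27^n/n!
a_{n+1}/aₙ = 27^(n+1)/(n+1)! × n!/27^n  (constant 5 cancels)
= 27/(n+1)
L = lim(n→∞) 27/(n+1) = 0
L < 1 → series CONVERGES

Converges (ratio test: L = 0 < 1)


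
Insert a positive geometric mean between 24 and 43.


GM = √(24×43) = √1032 = 32.1248

GM = 32.1248


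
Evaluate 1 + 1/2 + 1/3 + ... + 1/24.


H_24 = 1/1 + 1/2 + 1/3 + ... + 1/24
= 1347822955/356948592
≈ 3.776

H_24 = 1347822955/356948592 ≈ 3.776


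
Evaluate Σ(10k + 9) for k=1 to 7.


Σ(10k+9) = 10·Σk + 9·n
= 10·28 + 9·7
= 280 + 63 = 343

Σ = 343


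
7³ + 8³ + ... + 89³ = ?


Σₖ₌7^89 k³ = [89·90/2]² − [6·7/2]²
= 16040025 − 441 = 16039584

Σk³ = 16039584


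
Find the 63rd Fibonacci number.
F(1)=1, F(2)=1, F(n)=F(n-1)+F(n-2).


Fibonacci sequence: 1, 1, 2, 3, 5, 8, 13, 21, 34, 55, 89, ...
F(63) = 6557470319842

F(63) = 6557470319842


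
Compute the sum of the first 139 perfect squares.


n = 139
n(n+1)(2n+1)/6 = 139×140×279/6
= 5429340/6 = 904890

Σk² = 904890


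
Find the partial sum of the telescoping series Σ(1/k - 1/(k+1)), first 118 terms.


Telescoping: adjacent terms cancel.
= 1/1 - 1/119
= 1 - 1/119 = 118/119

Sum = 118/119


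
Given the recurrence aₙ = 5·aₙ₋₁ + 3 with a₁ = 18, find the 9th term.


Computing step by step:
a_1 = 18
a_2 = 93
a_3 = 468
a_4 = 2343
a_5 = 11718
a_6 = 58593
a_7 = 292968
a_8 = 1464843
a_9 = 7324218


a_9 = 7324218


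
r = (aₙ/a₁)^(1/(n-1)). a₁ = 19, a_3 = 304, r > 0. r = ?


r^(n-1) = aₙ/a₁
r^2 = 304/19 = 16
r = 16^(1/2)
= ±4; taking r > 0 gives r = 4

r = 4


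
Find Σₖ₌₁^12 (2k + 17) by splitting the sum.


Σ(2k+17) = 2·Σk + 17·n
= 2·78 + 17·12
= 156 + 204 = 360

Σ = 360


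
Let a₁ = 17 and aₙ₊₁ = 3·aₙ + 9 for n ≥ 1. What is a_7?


Computing step by step:
a_1 = 17
a_2 = 60
a_3 = 189
a_4 = 576
a_5 = 1737
a_6 = 5220
a_7 = 15669


a_7 = 15669


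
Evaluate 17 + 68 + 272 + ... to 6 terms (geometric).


Sₙ = 17×(4^6 - 1)/(4 - 1)
= 17×(4096 - 1)/3
= 17×4095/3
= 23205

S_6 = 23205


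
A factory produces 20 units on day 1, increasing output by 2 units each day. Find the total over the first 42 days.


aₙ = 20 + (42-1)×2 = 102
Sₙ = n(a₁+aₙ)/2 = 42×(20+102)/2
= 42×122/2 = 2562

S_42 = 2562


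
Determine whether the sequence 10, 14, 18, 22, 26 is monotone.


Differences: 4, 4, 4, 4
All differences > 0 → strictly INCREASING

Monotonically increasing


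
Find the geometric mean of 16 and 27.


GM = √(16×27) = √432 = 20.7846

GM = 20.7846


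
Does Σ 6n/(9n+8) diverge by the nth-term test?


lim(n→∞) 6n/(9n+8) = 6/9 = 2/3  (divide numerator and denominator by n)
lim aₙ = 2/3 ≠ 0 → series DIVERGES

Diverges (lim aₙ = 2/3 ≠ 0)


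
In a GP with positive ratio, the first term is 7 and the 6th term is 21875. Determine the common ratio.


r^(n-1) = aₙ/a₁
r^5 = 21875/7 = 3125
r = 3125^(1/5)
= 5

r = 5


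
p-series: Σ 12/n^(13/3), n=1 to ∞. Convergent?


p-series test: Σ c/n^p converges if p > 1, diverges if p ≤ 1 (constant c > 0 doesn't affect convergence).
p = 13/3
13/3 > 1 → CONVERGES

Converges (p = 13/3 > 1)


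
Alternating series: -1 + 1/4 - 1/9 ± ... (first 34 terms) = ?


S = -1 + 1/4 - 1/9 + 1/16 - 1/25 + 1/36 - 1/49 + 1/64 ± ...
= -0.822
(Full series converges to -π²/12 ≈ -0.8225)

S_34 = -0.822


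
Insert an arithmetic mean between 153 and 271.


AM = (153 + 271)/2 = 424/2 = 212

AM = 212


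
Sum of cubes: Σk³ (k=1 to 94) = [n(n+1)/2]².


n(n+1)/2 = 94×95/2 = 4465
Σk³ = 4465² = 19936225

Σk³ = 19936225


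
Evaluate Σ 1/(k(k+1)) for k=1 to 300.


1/(k(k+1)) = 1/k - 1/(k+1) (partial fractions)
Telescoping: Σ = 1 - 1/301 = 300/301

Sum = 300/301


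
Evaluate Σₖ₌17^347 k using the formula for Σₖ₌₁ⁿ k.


Σₖ₌17^347 k = Σₖ₌₁^347 k − Σₖ₌₁^16 k
= 347·348/2 − 16·17/2
= 60378 − 136 = 60242

Σk = 60242


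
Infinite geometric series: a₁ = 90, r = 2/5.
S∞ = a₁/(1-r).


S∞ = a₁/(1-r) = 90/(1 - 2/5)
= 90/(3/5)
= 150

S∞ = 150


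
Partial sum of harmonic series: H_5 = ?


H_5 = 1/1 + 1/2 + 1/3 + 1/4 + 1/5
= 137/60
≈ 2.2833

H_5 = 137/60 ≈ 2.2833


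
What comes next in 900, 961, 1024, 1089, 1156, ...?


Pattern: perfect squares: n²
Terms: 900, 961, 1024, 1089, 1156
Next term = 1225

Next term = 1225


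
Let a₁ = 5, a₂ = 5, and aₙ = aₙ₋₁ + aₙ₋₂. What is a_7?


Computing iteratively: 5, 5, 10, 15, 25, 40, 65
a_7 = 65

a_7 = 65


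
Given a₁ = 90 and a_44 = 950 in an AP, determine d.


d = (aₙ - a₁)/(n-1)
= (950 - 90)/(44-1)
= 860/43 = 20

d = 20


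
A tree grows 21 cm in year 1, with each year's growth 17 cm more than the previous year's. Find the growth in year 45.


aₙ = a₁ + (n-1)d
= 21 + (45-1)×17
= 21 + 748
= 769

a_45 = 769


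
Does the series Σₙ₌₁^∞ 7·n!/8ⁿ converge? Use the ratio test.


aₙ = 7·n!/8^n
a_{n+1}/aₙ = (n+1)!/8^(n+1) × 8^n/n!  (constant 7 cancels)
= (n+1)/8
L = lim(n→∞) (n+1)/8 = ∞
L > 1 → series DIVERGES

Diverges (ratio test: L = ∞ > 1)


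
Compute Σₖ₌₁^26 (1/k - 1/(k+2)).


Telescoping with gap 2: two head and two tail terms survive.
= (1 + 1/2) - (1/27 + 1/28)
= 3/2 - 1/27 - 1/28 = 1079/756

Sum = 1079/756


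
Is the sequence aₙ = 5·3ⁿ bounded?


aₙ = 5·3ⁿ → as n→∞, aₙ→∞ (since base 3 > 1)
No finite upper bound exists
The sequence is UNBOUNDED

Unbounded (aₙ → ∞ as n → ∞)


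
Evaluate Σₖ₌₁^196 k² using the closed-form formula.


n = 196
n(n+1)(2n+1)/6 = 196×197×393/6
= 15174516/6 = 2529086

Σk² = 2529086


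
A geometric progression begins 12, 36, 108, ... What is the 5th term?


aₙ = a₁·r^(n-1)
= 12×3^4
= 12×81
= 972

a_5 = 972


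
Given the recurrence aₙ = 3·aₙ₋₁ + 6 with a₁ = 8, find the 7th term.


Computing step by step:
a_1 = 8
a_2 = 30
a_3 = 96
a_4 = 294
a_5 = 888
a_6 = 2670
a_7 = 8016


a_7 = 8016


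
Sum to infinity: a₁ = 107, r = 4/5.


S∞ = a₁/(1-r) = 107/(1 - 4/5)
= 107/(1/5)
= 535

S∞ = 535


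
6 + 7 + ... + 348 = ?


Σₖ₌6^348 k = Σₖ₌₁^348 k − Σₖ₌₁^5 k
= 348·349/2 − 5·6/2
= 60726 − 15 = 60711

Σk = 60711


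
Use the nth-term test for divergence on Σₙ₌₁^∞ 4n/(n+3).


lim(n→∞) 4n/(n+3) = 4/1 = 4  (divide numerator and denominator by n)
lim aₙ = 4 ≠ 0 → series DIVERGES

Diverges (lim aₙ = 4 ≠ 0)


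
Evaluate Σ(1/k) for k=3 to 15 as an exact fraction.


Σₖ₌3^15 1/k = 1/3 + 1/4 + 1/5 + ... + 1/15
= 655217/360360
≈ 1.8182

Sum = 655217/360360 ≈ 1.8182


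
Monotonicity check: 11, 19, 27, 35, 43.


Differences: 8, 8, 8, 8
All differences > 0 → strictly INCREASING

Monotonically increasing


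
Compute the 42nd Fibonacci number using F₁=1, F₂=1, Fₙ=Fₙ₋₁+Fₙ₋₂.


Fibonacci sequence: 1, 1, 2, 3, 5, 8, 13, 21, 34, 55, 89, ...
F(42) = 267914296

F(42) = 267914296


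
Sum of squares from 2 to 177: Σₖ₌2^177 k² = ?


Σₖ₌2^177 k² = Σₖ₌₁^177 k² − Σₖ₌₁^1 k²
= 177·178·355/6 − 1·2·3/6
= 1864105 − 1 = 1864104

Σk² = 1864104


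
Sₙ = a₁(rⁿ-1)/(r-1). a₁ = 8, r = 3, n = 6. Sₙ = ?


Sₙ = 8×(3^6 - 1)/(3 - 1)
= 8×(729 - 1)/2
= 8×728/2
= 2912

S_6 = 2912


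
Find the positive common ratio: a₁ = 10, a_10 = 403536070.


r^(n-1) = aₙ/a₁
r^9 = 403536070/10 = 40353607
r = 40353607^(1/9)
= 7

r = 7


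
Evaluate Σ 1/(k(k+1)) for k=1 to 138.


1/(k(k+1)) = 1/k - 1/(k+1) (partial fractions)
Telescoping: Σ = 1 - 1/139 = 138/139

Sum = 138/139


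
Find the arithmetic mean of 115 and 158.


AM = (115 + 158)/2 = 273/2 = 136.5

AM = 136.5


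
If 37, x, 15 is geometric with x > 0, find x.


GM = √(37×15) = √555 = 23.5584

GM = 23.5584


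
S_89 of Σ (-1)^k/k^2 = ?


S = -1 + 1/4 - 1/9 + 1/16 - 1/25 + 1/36 - 1/49 + 1/64 ± ...
= -0.8225
(Full series converges to -π²/12 ≈ -0.8225)

S_89 = -0.8225


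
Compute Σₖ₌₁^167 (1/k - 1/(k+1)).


Telescoping: adjacent terms cancel.
= 1/1 - 1/168
= 1 - 1/168 = 167/168

Sum = 167/168


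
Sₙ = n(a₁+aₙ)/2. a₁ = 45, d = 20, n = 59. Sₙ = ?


aₙ = 45 + (59-1)×20 = 1205
Sₙ = n(a₁+aₙ)/2 = 59×(45+1205)/2
= 59×1250/2 = 36875

S_59 = 36875


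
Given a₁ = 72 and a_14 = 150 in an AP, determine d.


d = (aₙ - a₁)/(n-1)
= (150 - 72)/(14-1)
= 78/13 = 6

d = 6


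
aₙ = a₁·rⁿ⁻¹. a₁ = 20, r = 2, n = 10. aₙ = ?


aₙ = a₁·r^(n-1)
= 20×2^9
= 20×512
= 10240

a_10 = 10240


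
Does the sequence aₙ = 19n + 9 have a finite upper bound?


aₙ = 19n + 9 → as n→∞, aₙ→∞
No finite upper bound exists
The sequence is UNBOUNDED

Unbounded (aₙ → ∞ as n → ∞)


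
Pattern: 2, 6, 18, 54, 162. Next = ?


Pattern: geometric (r=3)
Terms: 2, 6, 18, 54, 162
Next term = 486

Next term = 486


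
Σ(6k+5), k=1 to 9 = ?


Σ(6k+5) = 6·Σk + 5·n
= 6·45 + 5·9
= 270 + 45 = 315

Σ = 315


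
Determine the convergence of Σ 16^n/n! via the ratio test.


aₙ = 16^n/n!
a_{n+1}/aₙ = 16^(n+1)/(n+1)! × n!/16^n
= 16/(n+1)
L = lim(n→∞) 16/(n+1) = 0
L < 1 → series CONVERGES

Converges (ratio test: L = 0 < 1)


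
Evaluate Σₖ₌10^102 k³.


Σₖ₌10^102 k³ = [102·103/2]² − [9·10/2]²
= 27594009 − 2025 = 27591984

Σk³ = 27591984


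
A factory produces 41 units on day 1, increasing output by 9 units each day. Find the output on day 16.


aₙ = a₁ + (n-1)d
= 41 + (16-1)×9
= 41 + 135
= 176

a_16 = 176


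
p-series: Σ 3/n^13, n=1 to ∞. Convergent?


p-series test: Σ c/n^p converges if p > 1, diverges if p ≤ 1 (constant c > 0 doesn't affect convergence).
p = 13
13 > 1 → CONVERGES

Converges (p = 13 > 1)


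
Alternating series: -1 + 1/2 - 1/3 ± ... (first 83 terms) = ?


S = -1 + 1/2 - 1/3 + 1/4 - 1/5 + 1/6 - 1/7 + 1/8 ± ...
= -0.6991
(Full series converges to -ln(2) ≈ -0.6931)

S_83 = -0.6991


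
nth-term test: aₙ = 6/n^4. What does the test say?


lim(n→∞) 6/n^4 = 0
lim aₙ = 0 → nth-term test is INCONCLUSIVE
(Need other tests; this is actually a convergent p-series with p=4 > 1)

Inconclusive (lim aₙ = 0; need another test)


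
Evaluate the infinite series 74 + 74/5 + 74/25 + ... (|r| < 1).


S∞ = a₁/(1-r) = 74/(1 - 1/5)
= 74/(4/5)
= 185/2

S∞ = 185/2


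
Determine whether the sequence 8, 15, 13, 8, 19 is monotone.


Differences: 7, -2, -5, 11
Difference at position 1 is +7 (> 0) but position 2 is -2 (< 0) — sequence both rises and falls
→ NOT monotonic

Not monotonic


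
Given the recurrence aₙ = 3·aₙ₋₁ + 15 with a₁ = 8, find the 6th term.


Computing step by step:
a_1 = 8
a_2 = 39
a_3 = 132
a_4 = 411
a_5 = 1248
a_6 = 3759


a_6 = 3759


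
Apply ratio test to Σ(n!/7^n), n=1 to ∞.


aₙ = n!/7^n
a_{n+1}/aₙ = (n+1)!/7^(n+1) × 7^n/n!
= (n+1)/7
L = lim(n→∞) (n+1)/7 = ∞
L > 1 → series DIVERGES

Diverges (ratio test: L = ∞ > 1)


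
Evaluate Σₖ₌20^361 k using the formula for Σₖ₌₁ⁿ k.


Σₖ₌20^361 k = Σₖ₌₁^361 k − Σₖ₌₁^19 k
= 361·362/2 − 19·20/2
= 65341 − 190 = 65151

Σk = 65151


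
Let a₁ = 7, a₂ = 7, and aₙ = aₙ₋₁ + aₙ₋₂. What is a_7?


Computing iteratively: 7, 7, 14, 21, 35, 56, 91
a_7 = 91

a_7 = 91


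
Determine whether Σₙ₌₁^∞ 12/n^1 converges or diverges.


p-series test: Σ c/n^p converges if p > 1, diverges if p ≤ 1 (constant c > 0 doesn't affect convergence).
p = 1
1 ≤ 1 → DIVERGES

Diverges (p = 1 ≤ 1)


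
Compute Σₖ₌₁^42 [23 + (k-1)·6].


aₙ = 23 + (42-1)×6 = 269
Sₙ = n(a₁+aₙ)/2 = 42×(23+269)/2
= 42×292/2 = 6132

S_42 = 6132


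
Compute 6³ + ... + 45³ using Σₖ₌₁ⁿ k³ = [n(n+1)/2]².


Σₖ₌6^45 k³ = [45·46/2]² − [5·6/2]²
= 1071225 − 225 = 1071000

Σk³ = 1071000


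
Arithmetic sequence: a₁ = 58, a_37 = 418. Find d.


d = (aₙ - a₁)/(n-1)
= (418 - 58)/(37-1)
= 360/36 = 10

d = 10


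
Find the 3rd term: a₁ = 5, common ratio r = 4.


aₙ = a₁·r^(n-1)
= 5×4^2
= 5×16
= 80

a_3 = 80


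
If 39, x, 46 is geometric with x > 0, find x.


GM = √(39×46) = √1794 = 42.3556

GM = 42.3556


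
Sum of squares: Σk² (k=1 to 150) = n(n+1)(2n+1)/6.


n = 150
n(n+1)(2n+1)/6 = 150×151×301/6
= 6817650/6 = 1136275

Σk² = 1136275


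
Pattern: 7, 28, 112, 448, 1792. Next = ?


Pattern: geometric (r=4)
Terms: 7, 28, 112, 448, 1792
Next term = 7168

Next term = 7168


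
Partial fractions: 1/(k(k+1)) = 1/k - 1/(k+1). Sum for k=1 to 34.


1/(k(k+1)) = 1/k - 1/(k+1) (partial fractions)
Telescoping: Σ = 1 - 1/35 = 34/35

Sum = 34/35


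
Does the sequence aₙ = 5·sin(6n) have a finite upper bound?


For all n, -1 ≤ sin(6n) ≤ 1, so -5 ≤ 5·sin(6n) ≤ 5
Lower bound: -5, Upper bound: 5
The sequence IS bounded

Bounded (-5 ≤ aₙ ≤ 5)


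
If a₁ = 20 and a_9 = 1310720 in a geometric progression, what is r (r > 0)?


r^(n-1) = aₙ/a₁
r^8 = 1310720/20 = 65536
r = 65536^(1/8)
= ±4; taking r > 0 gives r = 4

r = 4


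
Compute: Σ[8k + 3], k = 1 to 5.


Σ(8k+3) = 8·Σk + 3·n
= 8·15 + 3·5
= 120 + 15 = 135

Σ = 135


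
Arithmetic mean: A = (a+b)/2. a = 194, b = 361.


AM = (194 + 361)/2 = 555/2 = 277.5

AM = 277.5


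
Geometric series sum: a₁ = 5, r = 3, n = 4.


Sₙ = 5×(3^4 - 1)/(3 - 1)
= 5×(81 - 1)/2
= 5×80/2
= 200

S_4 = 200


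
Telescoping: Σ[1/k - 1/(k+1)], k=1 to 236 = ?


Telescoping: adjacent terms cancel.
= 1/1 - 1/237
= 1 - 1/237 = 236/237

Sum = 236/237


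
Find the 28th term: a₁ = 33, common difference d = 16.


aₙ = a₁ + (n-1)d
= 33 + (28-1)×16
= 33 + 432
= 465

a_28 = 465


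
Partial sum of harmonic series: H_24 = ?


H_24 = 1/1 + 1/2 + 1/3 + ... + 1/24
= 1347822955/356948592
≈ 3.776

H_24 = 1347822955/356948592 ≈ 3.776


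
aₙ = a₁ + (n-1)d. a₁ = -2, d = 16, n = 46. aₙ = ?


aₙ = a₁ + (n-1)d
= -2 + (46-1)×16
= -2 + 720
= 718

a_46 = 718


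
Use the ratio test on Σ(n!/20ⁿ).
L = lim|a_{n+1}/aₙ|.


aₙ = n!/20^n
a_{n+1}/aₙ = (n+1)!/20^(n+1) × 20^n/n!
= (n+1)/20
L = lim(n→∞) (n+1)/20 = ∞
L > 1 → series DIVERGES

Diverges (ratio test: L = ∞ > 1)


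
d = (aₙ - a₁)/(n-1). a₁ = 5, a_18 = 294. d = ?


d = (aₙ - a₁)/(n-1)
= (294 - 5)/(18-1)
= 289/17 = 17

d = 17


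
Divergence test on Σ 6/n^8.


lim(n→∞) 6/n^8 = 0
lim aₙ = 0 → nth-term test is INCONCLUSIVE
(Need other tests; this is actually a convergent p-series with p=8 > 1)

Inconclusive (lim aₙ = 0; need another test)


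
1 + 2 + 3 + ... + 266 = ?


n(n+1)/2 = 266×267/2 = 71022/2 = 35511

Σk = 35511


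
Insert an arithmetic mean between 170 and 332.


AM = (170 + 332)/2 = 502/2 = 251

AM = 251


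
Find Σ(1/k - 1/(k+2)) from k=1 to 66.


Telescoping with gap 2: two head and two tail terms survive.
= (1 + 1/2) - (1/67 + 1/68)
= 3/2 - 1/67 - 1/68 = 6699/4556

Sum = 6699/4556


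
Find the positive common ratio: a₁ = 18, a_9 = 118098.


r^(n-1) = aₙ/a₁
r^8 = 118098/18 = 6561
r = 6561^(1/8)
= ±3; taking r > 0 gives r = 3

r = 3


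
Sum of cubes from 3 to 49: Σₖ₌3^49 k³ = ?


Σₖ₌3^49 k³ = [49·50/2]² − [2·3/2]²
= 1500625 − 9 = 1500616

Σk³ = 1500616


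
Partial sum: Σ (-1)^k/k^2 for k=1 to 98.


S = -1 + 1/4 - 1/9 + 1/16 - 1/25 + 1/36 - 1/49 + 1/64 ± ...
= -0.8224
(Full series converges to -π²/12 ≈ -0.8225)

S_98 = -0.8224


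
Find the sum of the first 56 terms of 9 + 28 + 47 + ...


aₙ = 9 + (56-1)×19 = 1054
Sₙ = n(a₁+aₙ)/2 = 56×(9+1054)/2
= 56×1063/2 = 29764

S_56 = 29764


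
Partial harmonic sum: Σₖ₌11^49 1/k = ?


Σₖ₌11^49 1/k = 1/11 + 1/12 + 1/13 + ... + 1/49
= 4804253716567824832211/3099044504245996706400
≈ 1.5502

Sum = 4804253716567824832211/3099044504245996706400 ≈ 1.5502


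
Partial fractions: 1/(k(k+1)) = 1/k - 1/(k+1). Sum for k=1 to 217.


1/(k(k+1)) = 1/k - 1/(k+1) (partial fractions)
Telescoping: Σ = 1 - 1/218 = 217/218

Sum = 217/218


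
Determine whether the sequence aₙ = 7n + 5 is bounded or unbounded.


aₙ = 7n + 5 → as n→∞, aₙ→∞
No finite upper bound exists
The sequence is UNBOUNDED

Unbounded (aₙ → ∞ as n → ∞)


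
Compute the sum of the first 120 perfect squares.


n = 120
n(n+1)(2n+1)/6 = 120×121×241/6
= 3499320/6 = 583220

Σk² = 583220


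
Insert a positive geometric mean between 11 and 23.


GM = √(11×23) = √253 = 15.906

GM = 15.906


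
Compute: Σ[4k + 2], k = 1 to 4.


Σ(4k+2) = 4·Σk + 2·n
= 4·10 + 2·4
= 40 + 8 = 48

Σ = 48


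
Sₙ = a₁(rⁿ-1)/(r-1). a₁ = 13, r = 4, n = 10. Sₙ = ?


Sₙ = 13×(4^10 - 1)/(4 - 1)
= 13×(1048576 - 1)/3
= 13×1048575/3
= 4543825

S_10 = 4543825


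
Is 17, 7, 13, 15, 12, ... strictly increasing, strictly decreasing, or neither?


Differences: -10, 6, 2, -3
Difference at position 2 is +6 (> 0) but position 1 is -10 (< 0) — sequence both rises and falls
→ NOT monotonic

Not monotonic


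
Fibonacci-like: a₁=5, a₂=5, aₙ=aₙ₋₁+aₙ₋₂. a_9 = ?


Computing iteratively: 5, 5, 10, 15, 25, 40, 65, 105, 170
a_9 = 170

a_9 = 170


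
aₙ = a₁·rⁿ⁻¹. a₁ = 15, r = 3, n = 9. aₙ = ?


aₙ = a₁·r^(n-1)
= 15×3^8
= 15×6561
= 98415

a_9 = 98415


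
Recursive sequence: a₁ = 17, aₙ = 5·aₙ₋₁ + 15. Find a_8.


Computing step by step:
a_1 = 17
a_2 = 100
a_3 = 515
a_4 = 2590
a_5 = 12965
a_6 = 64840
a_7 = 324215
a_8 = 1621090


a_8 = 1621090


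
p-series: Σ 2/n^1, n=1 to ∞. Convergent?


p-series test: Σ c/n^p converges if p > 1, diverges if p ≤ 1 (constant c > 0 doesn't affect convergence).
p = 1
1 ≤ 1 → DIVERGES

Diverges (p = 1 ≤ 1)


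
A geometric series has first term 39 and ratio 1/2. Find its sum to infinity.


S∞ = a₁/(1-r) = 39/(1 - 1/2)
= 39/(1/2)
= 78

S∞ = 78


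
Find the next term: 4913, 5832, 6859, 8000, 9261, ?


Pattern: perfect cubes: n³
Terms: 4913, 5832, 6859, 8000, 9261
Next term = 10648

Next term = 10648


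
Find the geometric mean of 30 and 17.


GM = √(30×17) = √510 = 22.5832

GM = 22.5832


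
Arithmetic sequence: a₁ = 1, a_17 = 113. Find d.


d = (aₙ - a₁)/(n-1)
= (113 - 1)/(17-1)
= 112/16 = 7

d = 7


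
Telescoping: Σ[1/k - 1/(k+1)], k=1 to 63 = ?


Telescoping: adjacent terms cancel.
= 1/1 - 1/64
= 1 - 1/64 = 63/64

Sum = 63/64


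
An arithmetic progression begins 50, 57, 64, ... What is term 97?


aₙ = a₁ + (n-1)d
= 50 + (97-1)×7
= 50 + 672
= 722

a_97 = 722


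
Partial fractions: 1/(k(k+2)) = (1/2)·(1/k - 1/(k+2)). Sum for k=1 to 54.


1/(k(k+2)) = (1/2)·(1/k - 1/(k+2)) (partial fractions)
Telescoping: Σ = (1/2)·(1 + 1/2 - 1/55 - 1/56) = 4509/6160

Sum = 4509/6160


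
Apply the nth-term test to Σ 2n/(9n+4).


lim(n→∞) 2n/(9n+4) = 2/9 = 2/9  (divide numerator and denominator by n)
lim aₙ = 2/9 ≠ 0 → series DIVERGES

Diverges (lim aₙ = 2/9 ≠ 0)


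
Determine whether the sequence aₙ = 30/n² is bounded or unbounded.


a₁ = 30, a₂ = 30/4, a₃ = 30/9, ...
0 < aₙ ≤ 30 for all n ≥ 1
The sequence IS bounded

Bounded (0 < aₙ ≤ 30)


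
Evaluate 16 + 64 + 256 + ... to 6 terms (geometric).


Sₙ = 16×(4^6 - 1)/(4 - 1)
= 16×(4096 - 1)/3
= 16×4095/3
= 21840

S_6 = 21840


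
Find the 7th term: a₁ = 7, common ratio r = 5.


aₙ = a₁·r^(n-1)
= 7×5^6
= 7×15625
= 109375

a_7 = 109375


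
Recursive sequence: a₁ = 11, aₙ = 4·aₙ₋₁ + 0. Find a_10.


Computing step by step:
a_1 = 11
a_2 = 44
a_3 = 176
a_4 = 704
a_5 = 2816
a_6 = 11264
a_7 = 45056
a_8 = 180224
a_9 = 720896
a_10 = 2883584


a_10 = 2883584
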